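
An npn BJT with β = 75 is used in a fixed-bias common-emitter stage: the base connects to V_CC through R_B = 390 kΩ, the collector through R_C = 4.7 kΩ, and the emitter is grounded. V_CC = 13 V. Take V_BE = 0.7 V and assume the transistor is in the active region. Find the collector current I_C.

Base loop: V_CC = I_B·R_B + V_BE, so I_B = (13 − 0.7)/390 kΩ = 0.0315 mA.
In the active region I_C = β·I_B = 75 × 0.0315 = 2.37 mA.
Collector loop: V_CE = V_CC − I_C·R_C = 13 − 2.37×4.7 = 1.88 V.
Since V_CE = 1.88 V > V_CE(sat) ≈ 0.2 V, the transistor is in the active region as assumed.

I_C ≈ 2.4 mA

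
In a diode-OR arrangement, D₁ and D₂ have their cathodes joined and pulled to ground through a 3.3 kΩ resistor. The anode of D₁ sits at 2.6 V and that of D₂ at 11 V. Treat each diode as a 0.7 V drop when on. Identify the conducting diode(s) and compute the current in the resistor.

Assume both conduct. Then node N would need to be at both 2.6−0.7 = 1.9 V and 11−0.7 = 10.3 V, which is impossible.
Assume only D₂ conducts: V_N = 11 − 0.7 = 10.3 V, so I_R = 10.3/3.3 = 3.12 mA.
Check D₁: its anode-to-cathode voltage is 2.6 − 10.3 = -7.7 V < 0.7 V, so it is off. The assumption is consistent.

Only D₂ conducts; I_R ≈ 3.1 mA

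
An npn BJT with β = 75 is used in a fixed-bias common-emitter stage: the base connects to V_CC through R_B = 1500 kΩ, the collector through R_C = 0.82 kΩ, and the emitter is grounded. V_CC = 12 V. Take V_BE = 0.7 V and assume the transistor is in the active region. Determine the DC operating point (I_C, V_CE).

I_C ≈ 0.57 mA, V_CE ≈ 12 V

Base loop: V_CC = I_B·R_B + V_BE, so I_B = (12 − 0.7)/1500 kΩ = 0.00753 mA.
In the active region I_C = β·I_B = 75 × 0.00753 = 0.565 mA.
Collector loop: V_CE = V_CC − I_C·R_C = 12 − 0.565×0.82 = 11.5 V.
Since V_CE = 11.5 V > V_CE(sat) ≈ 0.2 V, the transistor is in the active region as assumed.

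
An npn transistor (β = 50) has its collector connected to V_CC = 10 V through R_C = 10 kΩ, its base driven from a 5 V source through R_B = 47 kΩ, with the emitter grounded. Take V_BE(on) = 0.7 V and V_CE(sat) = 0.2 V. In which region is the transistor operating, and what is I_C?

Assume active: I_B = (5 − 0.7)/47 = 0.0915 mA, giving I_C = β·I_B = 4.57 mA.
But then V_CE = 10 − 4.57×10 = -35.7 V < V_CE(sat) = 0.2 V — impossible in the active region.
So the transistor is saturated. With V_CE = 0.2 V, I_C = (V_CC − 0.2)/R_C = 9.8/10 = 0.98 mA.
Check: β·I_B = 4.57 mA > I_C = 0.98 mA, confirming saturation.

saturation; I_C ≈ 0.98 mA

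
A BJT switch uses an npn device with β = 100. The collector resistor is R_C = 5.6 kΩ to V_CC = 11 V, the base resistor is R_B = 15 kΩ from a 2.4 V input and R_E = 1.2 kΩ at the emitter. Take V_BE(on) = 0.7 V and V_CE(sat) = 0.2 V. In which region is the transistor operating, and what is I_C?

Assume active. Base-emitter loop: I_B = (V_BB − V_BE)/(R_B + (β+1)R_E) = (2.4 − 0.7)/(15 + 101×1.2) = 0.0125 mA.
I_C = β·I_B = 100×0.0125 = 1.25 mA.
V_CE = V_CC − I_C·R_C − I_E·R_E = 11 − 1.25×5.6 − 1.26×1.2 = 2.5 V > V_CE(sat), so the active-region assumption holds.

active; I_C ≈ 1.2 mA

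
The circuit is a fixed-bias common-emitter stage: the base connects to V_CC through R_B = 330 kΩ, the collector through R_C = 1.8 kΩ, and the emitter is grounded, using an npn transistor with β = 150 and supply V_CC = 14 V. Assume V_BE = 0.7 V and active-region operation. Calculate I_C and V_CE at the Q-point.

Base loop: V_CC = I_B·R_B + V_BE, so I_B = (14 − 0.7)/330 kΩ = 0.0403 mA.
In the active region I_C = β·I_B = 150 × 0.0403 = 6.05 mA.
Collector loop: V_CE = V_CC − I_C·R_C = 14 − 6.05×1.8 = 3.12 V.
Since V_CE = 3.12 V > V_CE(sat) ≈ 0.2 V, the transistor is in the active region as assumed.

I_C ≈ 6 mA, V_CE ≈ 3.1 V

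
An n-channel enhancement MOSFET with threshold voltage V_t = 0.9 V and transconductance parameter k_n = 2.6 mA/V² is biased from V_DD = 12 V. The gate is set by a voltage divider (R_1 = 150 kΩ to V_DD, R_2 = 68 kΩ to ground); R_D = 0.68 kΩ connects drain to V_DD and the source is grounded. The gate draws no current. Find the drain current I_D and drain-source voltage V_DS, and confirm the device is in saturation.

I_D ≈ 11 mA, V_DS ≈ 4.9 V

V_G = V_DD·R_2/(R_1+R_2) = 12×68/218 = 3.74 V. With the source grounded, V_GS = V_G = 3.74 V.
Assume saturation: I_D = (k_n/2)(V_GS − V_t)² = (2.6/2)×(3.74 − 0.9)² = 1.3×2.84² = 10.5 mA.
V_DS = V_DD − I_D·R_D = 12 − 10.5×0.68 = 4.85 V.
Saturation requires V_DS ≥ V_GS − V_t = 2.84 V; 4.85 ≥ 2.84 ✓.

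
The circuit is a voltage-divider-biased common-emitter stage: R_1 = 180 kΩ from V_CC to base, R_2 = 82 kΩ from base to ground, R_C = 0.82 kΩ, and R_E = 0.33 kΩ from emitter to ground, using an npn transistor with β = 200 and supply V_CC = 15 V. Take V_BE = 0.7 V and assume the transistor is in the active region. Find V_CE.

V_CE ≈ 7.5 V

Thevenize the base divider: V_Th = V_CC·R_2/(R_1+R_2) = 15×82/262 = 4.69 V, R_Th = R_1‖R_2 = 56.3 kΩ.
Base-emitter loop: V_Th = I_B·R_Th + V_BE + (β+1)I_B·R_E, so I_B = (4.69 − 0.7) / (56.3 + 201×0.33) = 0.0326 mA.
I_C = β·I_B = 200×0.0326 = 6.51 mA, and I_E = (β+1)I_B = 6.55 mA.
V_CE = V_CC − I_C·R_C − I_E·R_E = 15 − 6.51×0.82 − 6.55×0.33 = 7.5 V.
V_CE = 7.5 V > 0.2 V confirms active-region operation.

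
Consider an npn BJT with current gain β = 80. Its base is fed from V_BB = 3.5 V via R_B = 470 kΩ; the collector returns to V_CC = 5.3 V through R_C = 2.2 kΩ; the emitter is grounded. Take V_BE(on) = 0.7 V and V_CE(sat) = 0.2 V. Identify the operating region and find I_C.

Assume active. Base-emitter loop: I_B = (V_BB − V_BE)/R_B = (3.5 − 0.7)/470 = 0.00596 mA.
I_C = β·I_B = 80×0.00596 = 0.477 mA.
V_CE = V_CC − I_C·R_C = 5.3 − 0.477×2.2 = 4.25 V > V_CE(sat), so the active-region assumption holds.

active; I_C ≈ 0.48 mA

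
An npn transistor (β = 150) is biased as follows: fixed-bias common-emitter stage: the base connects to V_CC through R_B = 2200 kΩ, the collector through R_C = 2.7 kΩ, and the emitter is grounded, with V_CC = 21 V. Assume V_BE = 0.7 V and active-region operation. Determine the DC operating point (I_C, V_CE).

Base loop: V_CC = I_B·R_B + V_BE, so I_B = (21 − 0.7)/2200 kΩ = 0.00923 mA.
In the active region I_C = β·I_B = 150 × 0.00923 = 1.38 mA.
Collector loop: V_CE = V_CC − I_C·R_C = 21 − 1.38×2.7 = 17.3 V.
Since V_CE = 17.3 V > V_CE(sat) ≈ 0.2 V, the transistor is in the active region as assumed.

I_C ≈ 1.4 mA, V_CE ≈ 17 V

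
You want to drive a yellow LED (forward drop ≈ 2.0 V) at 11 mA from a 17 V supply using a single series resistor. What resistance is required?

R ≈ 1.4 kΩ

The resistor drops V_S − V_D = 17 − 2.0 = 15 V at 11 mA.
R = 15 V / 11 mA = 1.36 kΩ.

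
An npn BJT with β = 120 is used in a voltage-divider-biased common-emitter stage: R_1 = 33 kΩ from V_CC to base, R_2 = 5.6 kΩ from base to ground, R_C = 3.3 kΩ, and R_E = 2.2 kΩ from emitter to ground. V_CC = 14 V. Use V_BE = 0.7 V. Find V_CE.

V_CE ≈ 11 V

Thevenize the base divider: V_Th = V_CC·R_2/(R_1+R_2) = 14×5.6/38.6 = 2.03 V, R_Th = R_1‖R_2 = 4.79 kΩ.
Base-emitter loop: V_Th = I_B·R_Th + V_BE + (β+1)I_B·R_E, so I_B = (2.03 − 0.7) / (4.79 + 121×2.2) = 0.00491 mA.
I_C = β·I_B = 120×0.00491 = 0.589 mA, and I_E = (β+1)I_B = 0.594 mA.
V_CE = V_CC − I_C·R_C − I_E·R_E = 14 − 0.589×3.3 − 0.594×2.2 = 10.7 V.
V_CE = 10.7 V > 0.2 V confirms active-region operation.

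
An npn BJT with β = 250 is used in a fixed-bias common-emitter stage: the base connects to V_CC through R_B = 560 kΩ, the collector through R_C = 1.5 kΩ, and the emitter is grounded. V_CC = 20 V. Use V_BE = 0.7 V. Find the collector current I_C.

I_C ≈ 8.6 mA

Base loop: V_CC = I_B·R_B + V_BE, so I_B = (20 − 0.7)/560 kΩ = 0.0345 mA.
In the active region I_C = β·I_B = 250 × 0.0345 = 8.62 mA.
Collector loop: V_CE = V_CC − I_C·R_C = 20 − 8.62×1.5 = 7.08 V.
Since V_CE = 7.08 V > V_CE(sat) ≈ 0.2 V, the transistor is in the active region as assumed.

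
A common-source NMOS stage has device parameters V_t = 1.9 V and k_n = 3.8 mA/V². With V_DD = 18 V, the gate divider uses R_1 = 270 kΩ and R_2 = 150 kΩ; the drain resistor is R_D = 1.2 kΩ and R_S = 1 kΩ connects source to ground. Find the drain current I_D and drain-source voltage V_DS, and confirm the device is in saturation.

V_G = V_DD·R_2/(R_1+R_2) = 18×150/420 = 6.43 V.
Assume saturation: I_D = (k_n/2)(V_GS − V_t)² with V_GS = V_G − I_D·R_S = 6.43 − 1·I_D.
Substituting gives 1.9·I_D² − 18.2·I_D + 39 = 0, with roots I_D = 3.23 or 6.36 mA.
The root I_D = 6.36 mA gives V_GS = 0.0707 V ≤ V_t, so take I_D = 3.23 mA.
Then V_GS = 3.2 V and V_DS = V_DD − I_D(R_D+R_S) = 18 − 3.23×2.2 = 10.9 V.
Saturation requires V_DS ≥ V_GS − V_t = 1.3 V; 10.9 ≥ 1.3 ✓.

I_D ≈ 3.2 mA, V_DS ≈ 11 V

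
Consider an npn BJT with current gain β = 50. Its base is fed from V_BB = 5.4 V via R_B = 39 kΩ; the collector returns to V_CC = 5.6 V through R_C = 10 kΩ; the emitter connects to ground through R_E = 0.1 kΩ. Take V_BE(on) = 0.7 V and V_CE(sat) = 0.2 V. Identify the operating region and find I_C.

saturation; I_C ≈ 0.53 mA

Assume active: I_B = (5.4 − 0.7)/(39 + 51×0.1) = 0.107 mA, I_C = β·I_B = 5.33 mA.
Then V_CE = 5.6 − 5.33×10 − 5.44×0.1 = -48.2 V < 0.2 V — the active assumption fails.
Re-solve with V_CE = 0.2 V. KCL at the emitter: V_E/R_E = (V_BB−0.7−V_E)/R_B + (V_CC−0.2−V_E)/R_C, giving V_E = 0.0652 V.
I_C = (V_CC − 0.2 − V_E)/R_C = (5.4 − 0.0652)/10 = 0.533 mA.
Check: I_B = (4.7 − 0.0652)/39 = 0.119 mA, and β·I_B = 5.94 mA > I_C, confirming saturation.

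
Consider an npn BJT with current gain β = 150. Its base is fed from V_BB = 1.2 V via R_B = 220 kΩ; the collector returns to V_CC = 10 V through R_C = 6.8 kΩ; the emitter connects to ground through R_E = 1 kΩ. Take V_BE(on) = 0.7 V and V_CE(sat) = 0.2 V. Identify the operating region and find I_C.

active; I_C ≈ 0.2 mA

Assume active. Base-emitter loop: I_B = (V_BB − V_BE)/(R_B + (β+1)R_E) = (1.2 − 0.7)/(220 + 151×1) = 0.00135 mA.
I_C = β·I_B = 150×0.00135 = 0.202 mA.
V_CE = V_CC − I_C·R_C − I_E·R_E = 10 − 0.202×6.8 − 0.204×1 = 8.42 V > V_CE(sat), so the active-region assumption holds.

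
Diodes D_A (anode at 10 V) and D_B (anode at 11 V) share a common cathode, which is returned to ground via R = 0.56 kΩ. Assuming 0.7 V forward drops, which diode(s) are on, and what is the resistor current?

Assume both conduct. Then node N would need to be at both 10−0.7 = 9.3 V and 11−0.7 = 10.3 V, which is impossible.
Assume only D_B conducts: V_N = 11 − 0.7 = 10.3 V, so I_R = 10.3/0.56 = 18.4 mA.
Check D_A: its anode-to-cathode voltage is 10 − 10.3 = -0.3 V < 0.7 V, so it is off. The assumption is consistent.

Only D_B conducts; I_R ≈ 18 mA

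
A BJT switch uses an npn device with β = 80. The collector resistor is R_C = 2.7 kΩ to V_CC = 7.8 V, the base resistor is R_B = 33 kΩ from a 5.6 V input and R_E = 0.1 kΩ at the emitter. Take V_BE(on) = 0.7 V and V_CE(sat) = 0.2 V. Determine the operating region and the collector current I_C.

saturation; I_C ≈ 2.7 mA

Assume active: I_B = (5.6 − 0.7)/(33 + 81×0.1) = 0.119 mA, I_C = β·I_B = 9.54 mA.
Then V_CE = 7.8 − 9.54×2.7 − 9.66×0.1 = -18.9 V < 0.2 V — the active assumption fails.
Re-solve with V_CE = 0.2 V. KCL at the emitter: V_E/R_E = (V_BB−0.7−V_E)/R_B + (V_CC−0.2−V_E)/R_C, giving V_E = 0.285 V.
I_C = (V_CC − 0.2 − V_E)/R_C = (7.6 − 0.285)/2.7 = 2.71 mA.
Check: I_B = (4.9 − 0.285)/33 = 0.14 mA, and β·I_B = 11.2 mA > I_C, confirming saturation.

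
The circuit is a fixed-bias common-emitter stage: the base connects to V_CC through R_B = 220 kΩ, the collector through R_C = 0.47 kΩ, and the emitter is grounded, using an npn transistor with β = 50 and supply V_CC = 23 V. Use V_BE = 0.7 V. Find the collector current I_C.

Base loop: V_CC = I_B·R_B + V_BE, so I_B = (23 − 0.7)/220 kΩ = 0.101 mA.
In the active region I_C = β·I_B = 50 × 0.101 = 5.07 mA.
Collector loop: V_CE = V_CC − I_C·R_C = 23 − 5.07×0.47 = 20.6 V.
Since V_CE = 20.6 V > V_CE(sat) ≈ 0.2 V, the transistor is in the active region as assumed.

I_C ≈ 5.1 mA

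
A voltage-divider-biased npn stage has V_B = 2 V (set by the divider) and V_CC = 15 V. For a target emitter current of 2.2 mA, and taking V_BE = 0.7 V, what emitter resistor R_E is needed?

R_E ≈ 0.59 kΩ

V_E = V_B − V_BE = 2 − 0.7 = 1.3 V.
R_E = V_E / I_E = 1.3 / 2.2 = 0.591 kΩ.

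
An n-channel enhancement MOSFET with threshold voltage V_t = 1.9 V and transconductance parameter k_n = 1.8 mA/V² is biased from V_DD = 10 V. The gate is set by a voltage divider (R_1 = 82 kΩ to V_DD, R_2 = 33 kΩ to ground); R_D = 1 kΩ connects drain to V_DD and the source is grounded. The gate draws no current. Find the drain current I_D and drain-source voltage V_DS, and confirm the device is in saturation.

V_G = V_DD·R_2/(R_1+R_2) = 10×33/115 = 2.87 V. With the source grounded, V_GS = V_G = 2.87 V.
Assume saturation: I_D = (k_n/2)(V_GS − V_t)² = (1.8/2)×(2.87 − 1.9)² = 0.9×0.97² = 0.846 mA.
V_DS = V_DD − I_D·R_D = 10 − 0.846×1 = 9.15 V.
Saturation requires V_DS ≥ V_GS − V_t = 0.97 V; 9.15 ≥ 0.97 ✓.

I_D ≈ 0.85 mA, V_DS ≈ 9.2 V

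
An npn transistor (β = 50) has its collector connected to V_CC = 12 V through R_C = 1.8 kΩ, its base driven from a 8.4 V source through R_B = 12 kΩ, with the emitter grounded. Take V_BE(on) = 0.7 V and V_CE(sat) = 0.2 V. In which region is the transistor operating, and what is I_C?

saturation; I_C ≈ 6.6 mA

Assume active: I_B = (8.4 − 0.7)/12 = 0.642 mA, giving I_C = β·I_B = 32.1 mA.
But then V_CE = 12 − 32.1×1.8 = -45.8 V < V_CE(sat) = 0.2 V — impossible in the active region.
So the transistor is saturated. With V_CE = 0.2 V, I_C = (V_CC − 0.2)/R_C = 11.8/1.8 = 6.56 mA.
Check: β·I_B = 32.1 mA > I_C = 6.56 mA, confirming saturation.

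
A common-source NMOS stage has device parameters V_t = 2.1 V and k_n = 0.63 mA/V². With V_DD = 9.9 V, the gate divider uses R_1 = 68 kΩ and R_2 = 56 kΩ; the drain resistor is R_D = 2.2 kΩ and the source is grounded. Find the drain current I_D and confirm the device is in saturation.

I_D ≈ 1.8 mA

V_G = V_DD·R_2/(R_1+R_2) = 9.9×56/124 = 4.47 V. With the source grounded, V_GS = V_G = 4.47 V.
Assume saturation: I_D = (k_n/2)(V_GS − V_t)² = (0.63/2)×(4.47 − 2.1)² = 0.315×2.37² = 1.77 mA.
V_DS = V_DD − I_D·R_D = 9.9 − 1.77×2.2 = 6 V.
Saturation requires V_DS ≥ V_GS − V_t = 2.37 V; 6 ≥ 2.37 ✓.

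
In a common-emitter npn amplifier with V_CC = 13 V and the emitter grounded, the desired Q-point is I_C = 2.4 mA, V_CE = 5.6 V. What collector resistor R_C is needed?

Collector loop: V_CC = I_C·R_C + V_CE.
R_C = (V_CC − V_CE)/I_C = (13 − 5.6)/2.4 = 3.08 kΩ.

R_C ≈ 3.1 kΩ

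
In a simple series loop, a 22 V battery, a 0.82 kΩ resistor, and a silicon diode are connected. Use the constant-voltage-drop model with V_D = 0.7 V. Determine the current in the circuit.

I ≈ 26 mA

KVL around the loop: 22 = V_D + I·R = 0.7 + I × 0.82 kΩ.
So I = (22 − 0.7) / 0.82 kΩ = 21.3 / 0.82 = 26 mA.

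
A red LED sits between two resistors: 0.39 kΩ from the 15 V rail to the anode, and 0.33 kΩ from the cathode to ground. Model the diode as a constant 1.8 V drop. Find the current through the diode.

I ≈ 18 mA

The two resistors are in series with the diode, so KVL gives 15 = I·0.39 + 1.8 + I·0.33.
I = (15 − 1.8) / (0.39 + 0.33) kΩ = 13.2 / 0.72 = 18.3 mA.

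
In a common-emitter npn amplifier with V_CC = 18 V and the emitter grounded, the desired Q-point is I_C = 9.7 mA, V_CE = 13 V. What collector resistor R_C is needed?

Collector loop: V_CC = I_C·R_C + V_CE.
R_C = (V_CC − V_CE)/I_C = (18 − 13)/9.7 = 0.515 kΩ.

R_C ≈ 0.52 kΩ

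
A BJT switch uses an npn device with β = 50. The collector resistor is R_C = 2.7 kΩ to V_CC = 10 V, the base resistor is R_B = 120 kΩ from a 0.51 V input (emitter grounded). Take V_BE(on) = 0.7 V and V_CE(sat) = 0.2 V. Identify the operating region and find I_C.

cutoff; I_C ≈ 0

V_BB = 0.51 V ≤ V_BE(on) = 0.7 V, so the base-emitter junction is not forward biased.
The transistor is in cutoff: I_B = I_C = 0.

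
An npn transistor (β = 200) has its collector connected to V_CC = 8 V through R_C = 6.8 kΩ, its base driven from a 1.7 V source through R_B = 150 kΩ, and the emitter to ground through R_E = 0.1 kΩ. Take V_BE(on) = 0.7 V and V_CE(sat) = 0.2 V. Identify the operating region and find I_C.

saturation; I_C ≈ 1.1 mA

Assume active: I_B = (1.7 − 0.7)/(150 + 201×0.1) = 0.00588 mA, I_C = β·I_B = 1.18 mA.
Then V_CE = 8 − 1.18×6.8 − 1.18×0.1 = -0.113 V < 0.2 V — the active assumption fails.
Re-solve with V_CE = 0.2 V. KCL at the emitter: V_E/R_E = (V_BB−0.7−V_E)/R_B + (V_CC−0.2−V_E)/R_C, giving V_E = 0.114 V.
I_C = (V_CC − 0.2 − V_E)/R_C = (7.8 − 0.114)/6.8 = 1.13 mA.
Check: I_B = (1 − 0.114)/150 = 0.00591 mA, and β·I_B = 1.18 mA > I_C, confirming saturation.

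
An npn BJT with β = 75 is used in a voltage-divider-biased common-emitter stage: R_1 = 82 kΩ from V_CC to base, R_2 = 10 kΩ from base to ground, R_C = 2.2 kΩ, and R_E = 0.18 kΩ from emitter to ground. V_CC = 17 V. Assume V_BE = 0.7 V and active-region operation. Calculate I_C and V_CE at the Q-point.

I_C ≈ 3.8 mA, V_CE ≈ 7.9 V

Thevenize the base divider: V_Th = V_CC·R_2/(R_1+R_2) = 17×10/92 = 1.85 V, R_Th = R_1‖R_2 = 8.91 kΩ.
Base-emitter loop: V_Th = I_B·R_Th + V_BE + (β+1)I_B·R_E, so I_B = (1.85 − 0.7) / (8.91 + 76×0.18) = 0.0508 mA.
I_C = β·I_B = 75×0.0508 = 3.81 mA, and I_E = (β+1)I_B = 3.86 mA.
V_CE = V_CC − I_C·R_C − I_E·R_E = 17 − 3.81×2.2 − 3.86×0.18 = 7.92 V.
V_CE = 7.92 V > 0.2 V confirms active-region operation.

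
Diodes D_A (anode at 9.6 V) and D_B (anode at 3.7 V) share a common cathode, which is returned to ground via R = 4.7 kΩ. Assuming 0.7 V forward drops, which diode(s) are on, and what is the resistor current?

Only D_A conducts; I_R ≈ 1.9 mA

Assume both conduct. Then node N would need to be at both 9.6−0.7 = 8.9 V and 3.7−0.7 = 3 V, which is impossible.
Assume only D_A conducts: V_N = 9.6 − 0.7 = 8.9 V, so I_R = 8.9/4.7 = 1.89 mA.
Check D_B: its anode-to-cathode voltage is 3.7 − 8.9 = -5.2 V < 0.7 V, so it is off. The assumption is consistent.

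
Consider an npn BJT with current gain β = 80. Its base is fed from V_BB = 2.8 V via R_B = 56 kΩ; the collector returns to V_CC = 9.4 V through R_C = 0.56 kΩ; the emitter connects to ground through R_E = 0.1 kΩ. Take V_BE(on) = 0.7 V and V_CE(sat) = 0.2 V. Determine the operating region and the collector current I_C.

Assume active. Base-emitter loop: I_B = (V_BB − V_BE)/(R_B + (β+1)R_E) = (2.8 − 0.7)/(56 + 81×0.1) = 0.0328 mA.
I_C = β·I_B = 80×0.0328 = 2.62 mA.
V_CE = V_CC − I_C·R_C − I_E·R_E = 9.4 − 2.62×0.56 − 2.65×0.1 = 7.67 V > V_CE(sat), so the active-region assumption holds.

active; I_C ≈ 2.6 mA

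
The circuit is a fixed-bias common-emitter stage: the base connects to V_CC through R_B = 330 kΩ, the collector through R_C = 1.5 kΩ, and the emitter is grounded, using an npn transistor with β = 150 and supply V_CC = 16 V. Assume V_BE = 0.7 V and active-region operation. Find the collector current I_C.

Base loop: V_CC = I_B·R_B + V_BE, so I_B = (16 − 0.7)/330 kΩ = 0.0464 mA.
In the active region I_C = β·I_B = 150 × 0.0464 = 6.95 mA.
Collector loop: V_CE = V_CC − I_C·R_C = 16 − 6.95×1.5 = 5.57 V.
Since V_CE = 5.57 V > V_CE(sat) ≈ 0.2 V, the transistor is in the active region as assumed.

I_C ≈ 7 mA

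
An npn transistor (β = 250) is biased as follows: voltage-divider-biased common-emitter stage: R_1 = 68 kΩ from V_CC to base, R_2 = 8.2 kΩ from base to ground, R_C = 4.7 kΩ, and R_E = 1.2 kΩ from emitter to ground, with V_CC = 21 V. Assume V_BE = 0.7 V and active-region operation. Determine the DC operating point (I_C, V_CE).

Thevenize the base divider: V_Th = V_CC·R_2/(R_1+R_2) = 21×8.2/76.2 = 2.26 V, R_Th = R_1‖R_2 = 7.32 kΩ.
Base-emitter loop: V_Th = I_B·R_Th + V_BE + (β+1)I_B·R_E, so I_B = (2.26 − 0.7) / (7.32 + 251×1.2) = 0.00506 mA.
I_C = β·I_B = 250×0.00506 = 1.26 mA, and I_E = (β+1)I_B = 1.27 mA.
V_CE = V_CC − I_C·R_C − I_E·R_E = 21 − 1.26×4.7 − 1.27×1.2 = 13.5 V.
V_CE = 13.5 V > 0.2 V confirms active-region operation.

I_C ≈ 1.3 mA, V_CE ≈ 14 V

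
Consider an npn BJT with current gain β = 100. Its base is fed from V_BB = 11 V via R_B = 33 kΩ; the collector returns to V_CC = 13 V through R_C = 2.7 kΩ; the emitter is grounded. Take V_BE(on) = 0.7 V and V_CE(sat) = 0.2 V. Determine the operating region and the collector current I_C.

saturation; I_C ≈ 4.7 mA

Assume active: I_B = (11 − 0.7)/33 = 0.312 mA, giving I_C = β·I_B = 31.2 mA.
But then V_CE = 13 − 31.2×2.7 = -71.3 V < V_CE(sat) = 0.2 V — impossible in the active region.
So the transistor is saturated. With V_CE = 0.2 V, I_C = (V_CC − 0.2)/R_C = 12.8/2.7 = 4.74 mA.
Check: β·I_B = 31.2 mA > I_C = 4.74 mA, confirming saturation.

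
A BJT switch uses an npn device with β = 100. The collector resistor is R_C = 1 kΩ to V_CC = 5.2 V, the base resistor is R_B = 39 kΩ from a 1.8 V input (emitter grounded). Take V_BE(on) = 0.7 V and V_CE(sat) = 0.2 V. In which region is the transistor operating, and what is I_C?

active; I_C ≈ 2.8 mA

Assume active. Base-emitter loop: I_B = (V_BB − V_BE)/R_B = (1.8 − 0.7)/39 = 0.0282 mA.
I_C = β·I_B = 100×0.0282 = 2.82 mA.
V_CE = V_CC − I_C·R_C = 5.2 − 2.82×1 = 2.38 V > V_CE(sat), so the active-region assumption holds.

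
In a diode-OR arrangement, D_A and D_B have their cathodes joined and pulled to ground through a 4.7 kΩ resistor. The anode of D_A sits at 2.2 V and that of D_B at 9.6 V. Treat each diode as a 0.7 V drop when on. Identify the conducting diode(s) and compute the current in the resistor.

Only D_B conducts; I_R ≈ 1.9 mA

Assume both conduct. Then node N would need to be at both 2.2−0.7 = 1.5 V and 9.6−0.7 = 8.9 V, which is impossible.
Assume only D_B conducts: V_N = 9.6 − 0.7 = 8.9 V, so I_R = 8.9/4.7 = 1.89 mA.
Check D_A: its anode-to-cathode voltage is 2.2 − 8.9 = -6.7 V < 0.7 V, so it is off. The assumption is consistent.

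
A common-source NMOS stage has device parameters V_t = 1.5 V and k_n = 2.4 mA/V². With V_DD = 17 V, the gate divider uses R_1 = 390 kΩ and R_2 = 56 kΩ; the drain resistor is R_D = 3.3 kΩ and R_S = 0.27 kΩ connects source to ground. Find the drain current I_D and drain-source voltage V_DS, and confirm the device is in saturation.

V_G = V_DD·R_2/(R_1+R_2) = 17×56/446 = 2.13 V.
Assume saturation: I_D = (k_n/2)(V_GS − V_t)² with V_GS = V_G − I_D·R_S = 2.13 − 0.27·I_D.
Substituting gives 0.0875·I_D² − 1.41·I_D + 0.483 = 0, with roots I_D = 0.35 or 15.8 mA.
The root I_D = 15.8 mA gives V_GS = -2.13 V ≤ V_t, so take I_D = 0.35 mA.
Then V_GS = 2.04 V and V_DS = V_DD − I_D(R_D+R_S) = 17 − 0.35×3.57 = 15.8 V.
Saturation requires V_DS ≥ V_GS − V_t = 0.54 V; 15.8 ≥ 0.54 ✓.

I_D ≈ 0.35 mA, V_DS ≈ 16 V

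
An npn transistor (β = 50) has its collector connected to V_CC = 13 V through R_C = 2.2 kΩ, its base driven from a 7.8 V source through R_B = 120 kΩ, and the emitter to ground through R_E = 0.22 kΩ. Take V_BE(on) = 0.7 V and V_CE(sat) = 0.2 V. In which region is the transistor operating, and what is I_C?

Assume active. Base-emitter loop: I_B = (V_BB − V_BE)/(R_B + (β+1)R_E) = (7.8 − 0.7)/(120 + 51×0.22) = 0.0541 mA.
I_C = β·I_B = 50×0.0541 = 2.71 mA.
V_CE = V_CC − I_C·R_C − I_E·R_E = 13 − 2.71×2.2 − 2.76×0.22 = 6.44 V > V_CE(sat), so the active-region assumption holds.

active; I_C ≈ 2.7 mA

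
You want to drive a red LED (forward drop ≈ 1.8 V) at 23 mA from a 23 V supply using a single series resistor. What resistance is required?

R ≈ 0.92 kΩ

The resistor drops V_S − V_D = 23 − 1.8 = 21.2 V at 23 mA.
R = 21.2 V / 23 mA = 0.922 kΩ.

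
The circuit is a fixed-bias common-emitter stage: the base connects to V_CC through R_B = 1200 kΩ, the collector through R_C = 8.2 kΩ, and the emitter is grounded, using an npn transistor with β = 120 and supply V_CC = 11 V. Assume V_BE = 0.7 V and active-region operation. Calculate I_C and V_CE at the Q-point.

Base loop: V_CC = I_B·R_B + V_BE, so I_B = (11 − 0.7)/1200 kΩ = 0.00858 mA.
In the active region I_C = β·I_B = 120 × 0.00858 = 1.03 mA.
Collector loop: V_CE = V_CC − I_C·R_C = 11 − 1.03×8.2 = 2.55 V.
Since V_CE = 2.55 V > V_CE(sat) ≈ 0.2 V, the transistor is in the active region as assumed.

I_C ≈ 1 mA, V_CE ≈ 2.6 V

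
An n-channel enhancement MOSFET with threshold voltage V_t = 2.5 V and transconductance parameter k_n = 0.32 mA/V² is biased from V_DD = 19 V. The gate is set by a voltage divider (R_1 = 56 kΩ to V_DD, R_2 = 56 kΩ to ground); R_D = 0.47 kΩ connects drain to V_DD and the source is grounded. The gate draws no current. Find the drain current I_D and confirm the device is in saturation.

I_D ≈ 7.8 mA

V_G = V_DD·R_2/(R_1+R_2) = 19×56/112 = 9.5 V. With the source grounded, V_GS = V_G = 9.5 V.
Assume saturation: I_D = (k_n/2)(V_GS − V_t)² = (0.32/2)×(9.5 − 2.5)² = 0.16×7² = 7.84 mA.
V_DS = V_DD − I_D·R_D = 19 − 7.84×0.47 = 15.3 V.
Saturation requires V_DS ≥ V_GS − V_t = 7 V; 15.3 ≥ 7 ✓.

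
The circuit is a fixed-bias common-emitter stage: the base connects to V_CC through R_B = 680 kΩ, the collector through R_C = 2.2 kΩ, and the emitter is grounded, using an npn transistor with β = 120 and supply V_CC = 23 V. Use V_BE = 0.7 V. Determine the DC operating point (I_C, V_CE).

Base loop: V_CC = I_B·R_B + V_BE, so I_B = (23 − 0.7)/680 kΩ = 0.0328 mA.
In the active region I_C = β·I_B = 120 × 0.0328 = 3.94 mA.
Collector loop: V_CE = V_CC − I_C·R_C = 23 − 3.94×2.2 = 14.3 V.
Since V_CE = 14.3 V > V_CE(sat) ≈ 0.2 V, the transistor is in the active region as assumed.

I_C ≈ 3.9 mA, V_CE ≈ 14 V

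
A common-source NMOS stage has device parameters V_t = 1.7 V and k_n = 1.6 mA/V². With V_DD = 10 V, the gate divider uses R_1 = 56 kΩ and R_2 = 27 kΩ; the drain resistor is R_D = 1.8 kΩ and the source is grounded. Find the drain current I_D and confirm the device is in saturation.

V_G = V_DD·R_2/(R_1+R_2) = 10×27/83 = 3.25 V. With the source grounded, V_GS = V_G = 3.25 V.
Assume saturation: I_D = (k_n/2)(V_GS − V_t)² = (1.6/2)×(3.25 − 1.7)² = 0.8×1.55² = 1.93 mA.
V_DS = V_DD − I_D·R_D = 10 − 1.93×1.8 = 6.53 V.
Saturation requires V_DS ≥ V_GS − V_t = 1.55 V; 6.53 ≥ 1.55 ✓.

I_D ≈ 1.9 mA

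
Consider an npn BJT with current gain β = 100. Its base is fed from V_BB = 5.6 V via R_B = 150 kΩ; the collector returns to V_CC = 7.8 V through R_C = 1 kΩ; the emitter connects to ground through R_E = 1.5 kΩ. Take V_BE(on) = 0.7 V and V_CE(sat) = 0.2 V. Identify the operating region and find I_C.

Assume active. Base-emitter loop: I_B = (V_BB − V_BE)/(R_B + (β+1)R_E) = (5.6 − 0.7)/(150 + 101×1.5) = 0.0163 mA.
I_C = β·I_B = 100×0.0163 = 1.63 mA.
V_CE = V_CC − I_C·R_C − I_E·R_E = 7.8 − 1.63×1 − 1.64×1.5 = 3.71 V > V_CE(sat), so the active-region assumption holds.

active; I_C ≈ 1.6 mA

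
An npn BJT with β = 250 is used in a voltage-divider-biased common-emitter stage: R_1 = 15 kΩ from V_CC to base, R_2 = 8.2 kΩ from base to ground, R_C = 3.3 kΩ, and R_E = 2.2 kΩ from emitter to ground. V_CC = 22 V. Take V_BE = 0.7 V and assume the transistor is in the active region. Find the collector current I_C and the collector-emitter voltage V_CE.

I_C ≈ 3.2 mA, V_CE ≈ 4.5 V

Thevenize the base divider: V_Th = V_CC·R_2/(R_1+R_2) = 22×8.2/23.2 = 7.78 V, R_Th = R_1‖R_2 = 5.3 kΩ.
Base-emitter loop: V_Th = I_B·R_Th + V_BE + (β+1)I_B·R_E, so I_B = (7.78 − 0.7) / (5.3 + 251×2.2) = 0.0127 mA.
I_C = β·I_B = 250×0.0127 = 3.17 mA, and I_E = (β+1)I_B = 3.19 mA.
V_CE = V_CC − I_C·R_C − I_E·R_E = 22 − 3.17×3.3 − 3.19×2.2 = 4.52 V.
V_CE = 4.52 V > 0.2 V confirms active-region operation.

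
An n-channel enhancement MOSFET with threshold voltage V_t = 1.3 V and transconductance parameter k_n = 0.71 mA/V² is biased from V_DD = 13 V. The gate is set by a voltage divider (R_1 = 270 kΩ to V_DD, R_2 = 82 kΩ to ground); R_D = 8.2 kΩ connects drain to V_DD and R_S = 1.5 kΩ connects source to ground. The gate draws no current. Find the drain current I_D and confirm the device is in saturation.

V_G = V_DD·R_2/(R_1+R_2) = 13×82/352 = 3.03 V.
Assume saturation: I_D = (k_n/2)(V_GS − V_t)² with V_GS = V_G − I_D·R_S = 3.03 − 1.5·I_D.
Substituting gives 0.799·I_D² − 2.84·I_D + 1.06 = 0, with roots I_D = 0.424 or 3.13 mA.
The root I_D = 3.13 mA gives V_GS = -1.67 V ≤ V_t, so take I_D = 0.424 mA.
Then V_GS = 2.39 V and V_DS = V_DD − I_D(R_D+R_S) = 13 − 0.424×9.7 = 8.89 V.
Saturation requires V_DS ≥ V_GS − V_t = 1.09 V; 8.89 ≥ 1.09 ✓.

I_D ≈ 0.42 mA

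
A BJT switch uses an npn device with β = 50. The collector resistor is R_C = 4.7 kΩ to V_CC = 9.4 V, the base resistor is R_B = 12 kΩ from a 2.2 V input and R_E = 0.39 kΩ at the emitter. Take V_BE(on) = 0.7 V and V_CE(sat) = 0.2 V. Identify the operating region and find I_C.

saturation; I_C ≈ 1.8 mA

Assume active: I_B = (2.2 − 0.7)/(12 + 51×0.39) = 0.047 mA, I_C = β·I_B = 2.35 mA.
Then V_CE = 9.4 − 2.35×4.7 − 2.4×0.39 = -2.59 V < 0.2 V — the active assumption fails.
Re-solve with V_CE = 0.2 V. KCL at the emitter: V_E/R_E = (V_BB−0.7−V_E)/R_B + (V_CC−0.2−V_E)/R_C, giving V_E = 0.728 V.
I_C = (V_CC − 0.2 − V_E)/R_C = (9.2 − 0.728)/4.7 = 1.8 mA.
Check: I_B = (1.5 − 0.728)/12 = 0.0643 mA, and β·I_B = 3.22 mA > I_C, confirming saturation.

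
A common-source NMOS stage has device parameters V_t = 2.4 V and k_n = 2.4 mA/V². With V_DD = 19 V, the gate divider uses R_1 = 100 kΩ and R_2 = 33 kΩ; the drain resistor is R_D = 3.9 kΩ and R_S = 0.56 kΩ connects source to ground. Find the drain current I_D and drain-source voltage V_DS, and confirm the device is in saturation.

V_G = V_DD·R_2/(R_1+R_2) = 19×33/133 = 4.71 V.
Assume saturation: I_D = (k_n/2)(V_GS − V_t)² with V_GS = V_G − I_D·R_S = 4.71 − 0.56·I_D.
Substituting gives 0.376·I_D² − 4.11·I_D + 6.43 = 0, with roots I_D = 1.89 or 9.03 mA.
The root I_D = 9.03 mA gives V_GS = -0.343 V ≤ V_t, so take I_D = 1.89 mA.
Then V_GS = 3.66 V and V_DS = V_DD − I_D(R_D+R_S) = 19 − 1.89×4.46 = 10.6 V.
Saturation requires V_DS ≥ V_GS − V_t = 1.26 V; 10.6 ≥ 1.26 ✓.

I_D ≈ 1.9 mA, V_DS ≈ 11 V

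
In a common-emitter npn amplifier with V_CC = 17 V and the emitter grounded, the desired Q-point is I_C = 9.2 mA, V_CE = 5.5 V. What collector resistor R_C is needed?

Collector loop: V_CC = I_C·R_C + V_CE.
R_C = (V_CC − V_CE)/I_C = (17 − 5.5)/9.2 = 1.25 kΩ.

R_C ≈ 1.2 kΩ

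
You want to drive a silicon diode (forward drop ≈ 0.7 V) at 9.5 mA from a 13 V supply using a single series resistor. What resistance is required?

R ≈ 1.3 kΩ

The resistor drops V_S − V_D = 13 − 0.7 = 12.3 V at 9.5 mA.
R = 12.3 V / 9.5 mA = 1.29 kΩ.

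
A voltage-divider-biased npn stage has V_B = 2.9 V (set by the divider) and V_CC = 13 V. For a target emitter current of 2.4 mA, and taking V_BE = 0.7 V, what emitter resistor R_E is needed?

V_E = V_B − V_BE = 2.9 − 0.7 = 2.2 V.
R_E = V_E / I_E = 2.2 / 2.4 = 0.917 kΩ.

R_E ≈ 0.92 kΩ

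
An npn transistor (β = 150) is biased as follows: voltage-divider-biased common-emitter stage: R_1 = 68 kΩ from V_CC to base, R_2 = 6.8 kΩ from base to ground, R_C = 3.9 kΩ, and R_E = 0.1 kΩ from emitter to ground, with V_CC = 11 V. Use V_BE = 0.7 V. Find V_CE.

Thevenize the base divider: V_Th = V_CC·R_2/(R_1+R_2) = 11×6.8/74.8 = 1 V, R_Th = R_1‖R_2 = 6.18 kΩ.
Base-emitter loop: V_Th = I_B·R_Th + V_BE + (β+1)I_B·R_E, so I_B = (1 − 0.7) / (6.18 + 151×0.1) = 0.0141 mA.
I_C = β·I_B = 150×0.0141 = 2.11 mA, and I_E = (β+1)I_B = 2.13 mA.
V_CE = V_CC − I_C·R_C − I_E·R_E = 11 − 2.11×3.9 − 2.13×0.1 = 2.54 V.
V_CE = 2.54 V > 0.2 V confirms active-region operation.

V_CE ≈ 2.5 V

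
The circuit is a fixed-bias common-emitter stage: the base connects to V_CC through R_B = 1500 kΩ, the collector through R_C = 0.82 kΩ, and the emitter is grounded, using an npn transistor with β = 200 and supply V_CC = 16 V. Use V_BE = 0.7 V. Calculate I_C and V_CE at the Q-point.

Base loop: V_CC = I_B·R_B + V_BE, so I_B = (16 − 0.7)/1500 kΩ = 0.0102 mA.
In the active region I_C = β·I_B = 200 × 0.0102 = 2.04 mA.
Collector loop: V_CE = V_CC − I_C·R_C = 16 − 2.04×0.82 = 14.3 V.
Since V_CE = 14.3 V > V_CE(sat) ≈ 0.2 V, the transistor is in the active region as assumed.

I_C ≈ 2 mA, V_CE ≈ 14 V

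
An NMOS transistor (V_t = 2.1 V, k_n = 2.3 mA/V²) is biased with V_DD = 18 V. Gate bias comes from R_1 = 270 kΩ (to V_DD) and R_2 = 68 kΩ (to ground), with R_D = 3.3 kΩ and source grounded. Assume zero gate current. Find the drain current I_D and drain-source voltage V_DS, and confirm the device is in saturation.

I_D ≈ 2.7 mA, V_DS ≈ 9.2 V

V_G = V_DD·R_2/(R_1+R_2) = 18×68/338 = 3.62 V. With the source grounded, V_GS = V_G = 3.62 V.
Assume saturation: I_D = (k_n/2)(V_GS − V_t)² = (2.3/2)×(3.62 − 2.1)² = 1.15×1.52² = 2.66 mA.
V_DS = V_DD − I_D·R_D = 18 − 2.66×3.3 = 9.22 V.
Saturation requires V_DS ≥ V_GS − V_t = 1.52 V; 9.22 ≥ 1.52 ✓.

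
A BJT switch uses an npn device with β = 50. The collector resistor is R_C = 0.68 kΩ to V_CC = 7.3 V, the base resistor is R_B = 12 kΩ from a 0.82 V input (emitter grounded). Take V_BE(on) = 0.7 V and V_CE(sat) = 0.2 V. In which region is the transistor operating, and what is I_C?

Assume active. Base-emitter loop: I_B = (V_BB − V_BE)/R_B = (0.82 − 0.7)/12 = 0.01 mA.
I_C = β·I_B = 50×0.01 = 0.5 mA.
V_CE = V_CC − I_C·R_C = 7.3 − 0.5×0.68 = 6.96 V > V_CE(sat), so the active-region assumption holds.

active; I_C ≈ 0.5 mA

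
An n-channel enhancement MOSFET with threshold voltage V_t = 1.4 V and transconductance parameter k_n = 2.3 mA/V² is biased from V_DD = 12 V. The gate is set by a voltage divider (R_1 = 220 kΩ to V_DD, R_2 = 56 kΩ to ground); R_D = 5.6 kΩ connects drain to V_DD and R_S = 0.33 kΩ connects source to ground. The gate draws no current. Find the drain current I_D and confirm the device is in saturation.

I_D ≈ 0.73 mA

V_G = V_DD·R_2/(R_1+R_2) = 12×56/276 = 2.43 V.
Assume saturation: I_D = (k_n/2)(V_GS − V_t)² with V_GS = V_G − I_D·R_S = 2.43 − 0.33·I_D.
Substituting gives 0.125·I_D² − 1.79·I_D + 1.23 = 0, with roots I_D = 0.727 or 13.5 mA.
The root I_D = 13.5 mA gives V_GS = -2.03 V ≤ V_t, so take I_D = 0.727 mA.
Then V_GS = 2.19 V and V_DS = V_DD − I_D(R_D+R_S) = 12 − 0.727×5.93 = 7.69 V.
Saturation requires V_DS ≥ V_GS − V_t = 0.795 V; 7.69 ≥ 0.795 ✓.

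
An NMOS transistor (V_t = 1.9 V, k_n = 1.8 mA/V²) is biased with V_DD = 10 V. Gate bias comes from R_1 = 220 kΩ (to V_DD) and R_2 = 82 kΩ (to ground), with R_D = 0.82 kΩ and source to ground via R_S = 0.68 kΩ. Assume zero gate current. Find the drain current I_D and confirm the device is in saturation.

I_D ≈ 0.32 mA

V_G = V_DD·R_2/(R_1+R_2) = 10×82/302 = 2.72 V.
Assume saturation: I_D = (k_n/2)(V_GS − V_t)² with V_GS = V_G − I_D·R_S = 2.72 − 0.68·I_D.
Substituting gives 0.416·I_D² − 2·I_D + 0.598 = 0, with roots I_D = 0.321 or 4.48 mA.
The root I_D = 4.48 mA gives V_GS = -0.331 V ≤ V_t, so take I_D = 0.321 mA.
Then V_GS = 2.5 V and V_DS = V_DD − I_D(R_D+R_S) = 10 − 0.321×1.5 = 9.52 V.
Saturation requires V_DS ≥ V_GS − V_t = 0.597 V; 9.52 ≥ 0.597 ✓.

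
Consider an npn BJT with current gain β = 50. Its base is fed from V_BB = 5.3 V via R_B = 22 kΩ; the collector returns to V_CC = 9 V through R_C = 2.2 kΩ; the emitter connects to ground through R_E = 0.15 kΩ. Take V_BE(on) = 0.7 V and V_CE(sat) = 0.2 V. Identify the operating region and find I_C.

Assume active: I_B = (5.3 − 0.7)/(22 + 51×0.15) = 0.155 mA, I_C = β·I_B = 7.76 mA.
Then V_CE = 9 − 7.76×2.2 − 7.91×0.15 = -9.25 V < 0.2 V — the active assumption fails.
Re-solve with V_CE = 0.2 V. KCL at the emitter: V_E/R_E = (V_BB−0.7−V_E)/R_B + (V_CC−0.2−V_E)/R_C, giving V_E = 0.587 V.
I_C = (V_CC − 0.2 − V_E)/R_C = (8.8 − 0.587)/2.2 = 3.73 mA.
Check: I_B = (4.6 − 0.587)/22 = 0.182 mA, and β·I_B = 9.12 mA > I_C, confirming saturation.

saturation; I_C ≈ 3.7 mA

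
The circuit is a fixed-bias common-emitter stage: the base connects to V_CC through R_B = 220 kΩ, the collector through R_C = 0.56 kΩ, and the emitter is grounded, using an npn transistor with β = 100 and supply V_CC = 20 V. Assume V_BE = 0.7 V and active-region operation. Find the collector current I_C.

Base loop: V_CC = I_B·R_B + V_BE, so I_B = (20 − 0.7)/220 kΩ = 0.0877 mA.
In the active region I_C = β·I_B = 100 × 0.0877 = 8.77 mA.
Collector loop: V_CE = V_CC − I_C·R_C = 20 − 8.77×0.56 = 15.1 V.
Since V_CE = 15.1 V > V_CE(sat) ≈ 0.2 V, the transistor is in the active region as assumed.

I_C ≈ 8.8 mA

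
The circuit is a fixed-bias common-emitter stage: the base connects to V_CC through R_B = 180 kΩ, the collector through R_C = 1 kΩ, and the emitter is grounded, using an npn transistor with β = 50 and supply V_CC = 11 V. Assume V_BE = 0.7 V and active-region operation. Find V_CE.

V_CE ≈ 8.1 V

Base loop: V_CC = I_B·R_B + V_BE, so I_B = (11 − 0.7)/180 kΩ = 0.0572 mA.
In the active region I_C = β·I_B = 50 × 0.0572 = 2.86 mA.
Collector loop: V_CE = V_CC − I_C·R_C = 11 − 2.86×1 = 8.14 V.
Since V_CE = 8.14 V > V_CE(sat) ≈ 0.2 V, the transistor is in the active region as assumed.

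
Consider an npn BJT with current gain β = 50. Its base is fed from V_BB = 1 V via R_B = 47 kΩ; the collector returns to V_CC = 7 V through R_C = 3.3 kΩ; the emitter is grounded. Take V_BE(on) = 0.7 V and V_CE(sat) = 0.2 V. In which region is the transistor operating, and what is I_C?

Assume active. Base-emitter loop: I_B = (V_BB − V_BE)/R_B = (1 − 0.7)/47 = 0.00638 mA.
I_C = β·I_B = 50×0.00638 = 0.319 mA.
V_CE = V_CC − I_C·R_C = 7 − 0.319×3.3 = 5.95 V > V_CE(sat), so the active-region assumption holds.

active; I_C ≈ 0.32 mA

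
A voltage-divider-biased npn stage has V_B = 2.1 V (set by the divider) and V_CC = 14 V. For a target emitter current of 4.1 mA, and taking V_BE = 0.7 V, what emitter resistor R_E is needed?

R_E ≈ 0.34 kΩ

V_E = V_B − V_BE = 2.1 − 0.7 = 1.4 V.
R_E = V_E / I_E = 1.4 / 4.1 = 0.341 kΩ.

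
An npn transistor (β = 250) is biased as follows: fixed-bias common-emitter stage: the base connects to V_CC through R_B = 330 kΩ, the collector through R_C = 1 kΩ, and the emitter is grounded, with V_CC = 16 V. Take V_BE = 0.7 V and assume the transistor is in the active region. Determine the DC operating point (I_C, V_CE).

Base loop: V_CC = I_B·R_B + V_BE, so I_B = (16 − 0.7)/330 kΩ = 0.0464 mA.
In the active region I_C = β·I_B = 250 × 0.0464 = 11.6 mA.
Collector loop: V_CE = V_CC − I_C·R_C = 16 − 11.6×1 = 4.41 V.
Since V_CE = 4.41 V > V_CE(sat) ≈ 0.2 V, the transistor is in the active region as assumed.

I_C ≈ 12 mA, V_CE ≈ 4.4 V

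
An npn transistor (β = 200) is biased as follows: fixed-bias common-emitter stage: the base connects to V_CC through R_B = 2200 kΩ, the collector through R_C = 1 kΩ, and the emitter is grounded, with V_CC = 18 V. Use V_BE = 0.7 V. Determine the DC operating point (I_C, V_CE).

I_C ≈ 1.6 mA, V_CE ≈ 16 V

Base loop: V_CC = I_B·R_B + V_BE, so I_B = (18 − 0.7)/2200 kΩ = 0.00786 mA.
In the active region I_C = β·I_B = 200 × 0.00786 = 1.57 mA.
Collector loop: V_CE = V_CC − I_C·R_C = 18 − 1.57×1 = 16.4 V.
Since V_CE = 16.4 V > V_CE(sat) ≈ 0.2 V, the transistor is in the active region as assumed.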